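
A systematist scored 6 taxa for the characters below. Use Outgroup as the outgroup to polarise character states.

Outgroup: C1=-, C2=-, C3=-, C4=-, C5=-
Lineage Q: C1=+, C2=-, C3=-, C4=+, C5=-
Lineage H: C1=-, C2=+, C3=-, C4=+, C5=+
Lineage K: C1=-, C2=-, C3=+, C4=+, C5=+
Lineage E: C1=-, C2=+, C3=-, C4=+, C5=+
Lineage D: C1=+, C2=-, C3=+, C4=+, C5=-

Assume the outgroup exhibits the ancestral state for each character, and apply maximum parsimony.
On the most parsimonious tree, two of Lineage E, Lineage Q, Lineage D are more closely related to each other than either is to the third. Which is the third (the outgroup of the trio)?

The outgroup has state '-' for every character, so '+' is the derived state throughout.
C1 (derived state '+') is shared by Lineage D and Lineage Q — a synapomorphy uniting that clade.
Only Lineage E and Lineage H show the derived state '+' for C2, supporting them as a clade.
C3 groups Lineage D and Lineage K, which is incompatible with the clades supported by the remaining characters; treating it as convergent (homoplasy) costs fewer steps than any alternative tree.
C4 (derived state '+') is shared by all ingroup taxa — unites the whole ingroup.
C5: derived state '+' in Lineage E, Lineage H, and Lineage K only — synapomorphy for {Lineage E, Lineage H, Lineage K}.
Most parsimonious ingroup topology: ((Lineage Q,Lineage D),((Lineage H,Lineage E),Lineage K)).
Lineage Q and Lineage D share a more recent common ancestor with each other than either does with Lineage E, so Lineage E is the least closely related of the three.

Lineage E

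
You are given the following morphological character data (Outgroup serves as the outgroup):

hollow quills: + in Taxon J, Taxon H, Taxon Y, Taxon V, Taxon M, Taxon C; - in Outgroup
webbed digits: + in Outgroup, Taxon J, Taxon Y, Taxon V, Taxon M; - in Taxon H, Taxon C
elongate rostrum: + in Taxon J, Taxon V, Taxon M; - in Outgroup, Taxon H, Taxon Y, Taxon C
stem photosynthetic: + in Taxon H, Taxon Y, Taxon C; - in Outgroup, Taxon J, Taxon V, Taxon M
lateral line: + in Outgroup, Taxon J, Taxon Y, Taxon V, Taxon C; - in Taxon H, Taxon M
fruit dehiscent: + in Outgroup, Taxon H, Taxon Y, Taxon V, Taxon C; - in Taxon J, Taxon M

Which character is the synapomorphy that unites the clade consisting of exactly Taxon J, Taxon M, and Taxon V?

Character polarity is set by the outgroup: the derived state is whichever differs from the outgroup's state, so for webbed digits, lateral line, fruit dehiscent the derived state is '-', and for the remaining characters it is '+'.
All ingroup taxa share the derived state '+' for hollow quills; it defines the ingroup but does not resolve relationships within it.
webbed digits (derived state '-') is shared by Taxon C and Taxon H — a synapomorphy uniting that clade.
elongate rostrum: derived state '+' in Taxon J, Taxon M, and Taxon V only — synapomorphy for {Taxon J, Taxon M, Taxon V}.
stem photosynthetic (derived state '+') is shared by Taxon C, Taxon H, and Taxon Y — a synapomorphy uniting that clade.
lateral line (state '-') occurs in Taxon H and Taxon M but conflicts with the nesting implied by the other characters — most parsimoniously interpreted as homoplasy.
fruit dehiscent: derived state '-' in Taxon J and Taxon M only — synapomorphy for {Taxon J, Taxon M}.
Most parsimonious ingroup topology: (((Taxon J,Taxon M),Taxon V),((Taxon H,Taxon C),Taxon Y)).
The clade {Taxon J, Taxon M, Taxon V} is supported by elongate rostrum: its derived state '+' occurs in exactly those taxa and in no other taxon (including the outgroup).

elongate rostrum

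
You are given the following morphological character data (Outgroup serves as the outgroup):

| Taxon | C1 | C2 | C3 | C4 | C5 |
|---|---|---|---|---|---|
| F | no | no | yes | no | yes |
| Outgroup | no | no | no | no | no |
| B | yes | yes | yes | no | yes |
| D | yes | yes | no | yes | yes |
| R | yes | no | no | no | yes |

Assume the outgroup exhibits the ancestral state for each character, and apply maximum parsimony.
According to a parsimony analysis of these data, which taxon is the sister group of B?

D

The outgroup has state 'no' for every character, so 'yes' is the derived state throughout.
C1: derived state 'yes' in B, D, and R only — synapomorphy for {B, D, R}.
C2 (derived state 'yes') is shared by B and D — a synapomorphy uniting that clade.
C3 groups B and F, which is incompatible with the clades supported by the remaining characters; treating it as convergent (homoplasy) costs fewer steps than any alternative tree.
C4: derived state 'yes' in D only — an autapomorphy, so it tells us nothing about relationships among taxa.
All ingroup taxa share the derived state 'yes' for C5; it defines the ingroup but does not resolve relationships within it.
Most parsimonious ingroup topology: (((D,B),R),F).
B and D form a cherry on this tree, so they are sister taxa.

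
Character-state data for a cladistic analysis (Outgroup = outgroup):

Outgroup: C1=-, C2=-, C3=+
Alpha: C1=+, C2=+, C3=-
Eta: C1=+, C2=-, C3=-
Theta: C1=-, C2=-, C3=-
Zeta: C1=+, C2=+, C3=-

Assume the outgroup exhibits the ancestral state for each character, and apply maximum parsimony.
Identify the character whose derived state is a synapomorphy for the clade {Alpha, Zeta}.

Character polarity is set by the outgroup: the derived state is whichever differs from the outgroup's state, so for C3 the derived state is '-', and for the remaining characters it is '+'.
Only Alpha, Eta, and Zeta show the derived state '+' for C1, supporting them as a clade.
Only Alpha and Zeta show the derived state '+' for C2, supporting them as a clade.
C3 (derived state '-') is shared by all ingroup taxa — unites the whole ingroup.
Most parsimonious ingroup topology: (((Alpha,Zeta),Eta),Theta).
The clade {Alpha, Zeta} is supported by C2: its derived state '+' occurs in exactly those taxa and in no other taxon (including the outgroup).

C2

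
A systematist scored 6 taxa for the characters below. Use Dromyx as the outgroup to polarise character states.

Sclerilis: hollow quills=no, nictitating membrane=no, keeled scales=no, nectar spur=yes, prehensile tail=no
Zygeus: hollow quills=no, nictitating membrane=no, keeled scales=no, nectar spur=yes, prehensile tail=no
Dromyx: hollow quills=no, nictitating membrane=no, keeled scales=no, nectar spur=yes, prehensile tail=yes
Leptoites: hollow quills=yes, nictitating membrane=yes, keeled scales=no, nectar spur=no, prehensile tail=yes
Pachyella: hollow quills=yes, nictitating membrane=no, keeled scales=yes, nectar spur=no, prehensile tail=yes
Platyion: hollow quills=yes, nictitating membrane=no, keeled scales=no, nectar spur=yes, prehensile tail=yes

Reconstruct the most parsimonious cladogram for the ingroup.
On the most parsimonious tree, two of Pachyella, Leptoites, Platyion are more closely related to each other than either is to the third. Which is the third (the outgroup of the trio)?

Character polarity is set by the outgroup: the derived state is whichever differs from the outgroup's state, so for nectar spur, prehensile tail the derived state is 'no', and for the remaining characters it is 'yes'.
Only Leptoites, Pachyella, and Platyion show the derived state 'yes' for hollow quills, supporting them as a clade.
nictitating membrane: derived state 'yes' in Leptoites only — an autapomorphy, so it tells us nothing about relationships among taxa.
keeled scales (derived state 'yes') is unique to Pachyella (autapomorphy; uninformative for grouping).
nectar spur (derived state 'no') is shared by Leptoites and Pachyella — a synapomorphy uniting that clade.
Only Sclerilis and Zygeus show the derived state 'no' for prehensile tail, supporting them as a clade.
Most parsimonious ingroup topology: ((Platyion,(Pachyella,Leptoites)),(Zygeus,Sclerilis)).
Pachyella and Leptoites share a more recent common ancestor with each other than either does with Platyion, so Platyion is the least closely related of the three.

Platyion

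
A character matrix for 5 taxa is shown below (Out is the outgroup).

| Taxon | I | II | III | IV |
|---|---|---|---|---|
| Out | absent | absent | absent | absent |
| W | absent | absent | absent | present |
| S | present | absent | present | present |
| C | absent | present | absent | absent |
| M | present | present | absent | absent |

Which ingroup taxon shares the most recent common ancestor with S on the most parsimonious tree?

W

The outgroup has state 'absent' for every character, so 'present' is the derived state throughout.
I groups M and S, which is incompatible with the clades supported by the remaining characters; treating it as convergent (homoplasy) costs fewer steps than any alternative tree.
II: derived state 'present' in C and M only — synapomorphy for {C, M}.
III (derived state 'present') is unique to S (autapomorphy; uninformative for grouping).
Only S and W show the derived state 'present' for IV, supporting them as a clade.
Most parsimonious ingroup topology: ((W,S),(C,M)).
S and W form a cherry on this tree, so they are sister taxa.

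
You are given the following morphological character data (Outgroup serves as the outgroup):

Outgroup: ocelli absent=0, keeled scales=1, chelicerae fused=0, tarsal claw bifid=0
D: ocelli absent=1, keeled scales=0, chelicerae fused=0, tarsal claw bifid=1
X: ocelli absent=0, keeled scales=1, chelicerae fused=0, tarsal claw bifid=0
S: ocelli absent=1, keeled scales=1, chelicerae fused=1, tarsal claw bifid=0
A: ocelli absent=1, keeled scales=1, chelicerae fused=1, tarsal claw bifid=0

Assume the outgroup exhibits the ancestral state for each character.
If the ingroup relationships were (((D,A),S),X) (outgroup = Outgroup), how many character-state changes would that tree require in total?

Map each character onto (((D,A),S),X) (rooted by Outgroup) and count the minimum state changes it requires (Fitch parsimony):
ocelli absent: 1; keeled scales: 1; chelicerae fused: 2; tarsal claw bifid: 1.
Total tree length = 5.

5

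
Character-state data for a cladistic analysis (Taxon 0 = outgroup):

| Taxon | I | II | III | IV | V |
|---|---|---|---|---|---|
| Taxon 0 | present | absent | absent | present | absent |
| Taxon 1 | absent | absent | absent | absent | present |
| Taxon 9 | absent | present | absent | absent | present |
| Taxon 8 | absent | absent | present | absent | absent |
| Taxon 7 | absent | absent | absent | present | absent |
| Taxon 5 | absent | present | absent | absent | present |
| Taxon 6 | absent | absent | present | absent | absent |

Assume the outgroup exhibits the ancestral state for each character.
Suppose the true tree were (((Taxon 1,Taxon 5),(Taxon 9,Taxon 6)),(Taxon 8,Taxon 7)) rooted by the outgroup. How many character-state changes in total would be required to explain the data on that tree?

9

Map each character onto (((Taxon 1,Taxon 5),(Taxon 9,Taxon 6)),(Taxon 8,Taxon 7)) (rooted by Taxon 0) and count the minimum state changes it requires (Fitch parsimony):
I: 1; II: 2; III: 2; IV: 2; V: 2.
Total tree length = 9.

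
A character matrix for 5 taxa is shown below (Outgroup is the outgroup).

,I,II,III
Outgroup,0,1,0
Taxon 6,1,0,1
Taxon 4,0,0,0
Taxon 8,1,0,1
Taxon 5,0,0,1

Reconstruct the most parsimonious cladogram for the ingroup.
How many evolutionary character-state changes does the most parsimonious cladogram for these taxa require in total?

3

Character polarity is set by the outgroup: the derived state is whichever differs from the outgroup's state, so for II the derived state is '0', and for the remaining characters it is '1'.
I: derived state '1' in Taxon 6 and Taxon 8 only — synapomorphy for {Taxon 6, Taxon 8}.
II (derived state '0') is shared by all ingroup taxa — unites the whole ingroup.
Only Taxon 5, Taxon 6, and Taxon 8 show the derived state '1' for III, supporting them as a clade.
Most parsimonious ingroup topology: (((Taxon 6,Taxon 8),Taxon 5),Taxon 4).
Changes per character on this tree: I: 1; II: 1; III: 1.
Total = 3.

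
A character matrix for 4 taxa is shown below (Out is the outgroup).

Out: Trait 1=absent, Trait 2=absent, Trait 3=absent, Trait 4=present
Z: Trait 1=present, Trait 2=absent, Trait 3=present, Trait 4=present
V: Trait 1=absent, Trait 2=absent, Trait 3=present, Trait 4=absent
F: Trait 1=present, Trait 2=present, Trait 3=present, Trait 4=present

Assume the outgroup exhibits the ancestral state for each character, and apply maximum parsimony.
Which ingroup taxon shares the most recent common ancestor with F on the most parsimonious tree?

Z

Character polarity is set by the outgroup: the derived state is whichever differs from the outgroup's state, so for Trait 4 the derived state is 'absent', and for the remaining characters it is 'present'.
Only F and Z show the derived state 'present' for Trait 1, supporting them as a clade.
Trait 2: derived state 'present' in F only — an autapomorphy, so it tells us nothing about relationships among taxa.
All ingroup taxa share the derived state 'present' for Trait 3; it defines the ingroup but does not resolve relationships within it.
Trait 4 (derived state 'absent') is unique to V (autapomorphy; uninformative for grouping).
Most parsimonious ingroup topology: ((Z,F),V).
F and Z form a cherry on this tree, so they are sister taxa.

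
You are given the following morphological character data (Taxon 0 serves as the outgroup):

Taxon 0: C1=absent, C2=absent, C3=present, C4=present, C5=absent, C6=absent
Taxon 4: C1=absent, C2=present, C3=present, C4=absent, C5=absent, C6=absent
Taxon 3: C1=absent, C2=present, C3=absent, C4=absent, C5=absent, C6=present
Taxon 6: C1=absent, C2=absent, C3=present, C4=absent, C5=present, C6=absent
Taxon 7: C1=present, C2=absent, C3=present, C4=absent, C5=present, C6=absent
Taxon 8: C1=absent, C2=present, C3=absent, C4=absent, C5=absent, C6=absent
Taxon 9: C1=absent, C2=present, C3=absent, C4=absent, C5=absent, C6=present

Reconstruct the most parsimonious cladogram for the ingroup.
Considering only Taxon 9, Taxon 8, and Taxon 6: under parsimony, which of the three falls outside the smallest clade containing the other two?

Taxon 6

Character polarity is set by the outgroup: the derived state is whichever differs from the outgroup's state, so for C3, C4 the derived state is 'absent', and for the remaining characters it is 'present'.
C1: derived state 'present' in Taxon 7 only — an autapomorphy, so it tells us nothing about relationships among taxa.
C2 (derived state 'present') is shared by Taxon 3, Taxon 4, Taxon 8, and Taxon 9 — a synapomorphy uniting that clade.
C3: derived state 'absent' in Taxon 3, Taxon 8, and Taxon 9 only — synapomorphy for {Taxon 3, Taxon 8, Taxon 9}.
All ingroup taxa share the derived state 'absent' for C4; it defines the ingroup but does not resolve relationships within it.
Only Taxon 6 and Taxon 7 show the derived state 'present' for C5, supporting them as a clade.
C6 (derived state 'present') is shared by Taxon 3 and Taxon 9 — a synapomorphy uniting that clade.
Most parsimonious ingroup topology: ((Taxon 4,((Taxon 3,Taxon 9),Taxon 8)),(Taxon 6,Taxon 7)).
Taxon 9 and Taxon 8 share a more recent common ancestor with each other than either does with Taxon 6, so Taxon 6 is the least closely related of the three.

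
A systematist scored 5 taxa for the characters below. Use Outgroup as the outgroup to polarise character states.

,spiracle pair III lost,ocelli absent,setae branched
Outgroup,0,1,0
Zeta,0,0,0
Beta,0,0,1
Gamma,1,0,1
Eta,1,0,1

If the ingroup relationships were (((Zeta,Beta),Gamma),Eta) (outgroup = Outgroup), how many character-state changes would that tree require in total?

Map each character onto (((Zeta,Beta),Gamma),Eta) (rooted by Outgroup) and count the minimum state changes it requires (Fitch parsimony):
spiracle pair III lost: 2; ocelli absent: 1; setae branched: 2.
Total tree length = 5.

5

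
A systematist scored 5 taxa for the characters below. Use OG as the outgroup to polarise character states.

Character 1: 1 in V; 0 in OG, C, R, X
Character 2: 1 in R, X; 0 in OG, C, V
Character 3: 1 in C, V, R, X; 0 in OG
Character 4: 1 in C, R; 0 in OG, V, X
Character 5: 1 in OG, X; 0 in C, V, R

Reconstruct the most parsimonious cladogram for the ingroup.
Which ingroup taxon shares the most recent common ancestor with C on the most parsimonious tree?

Character polarity is set by the outgroup: the derived state is whichever differs from the outgroup's state, so for Character 5 the derived state is '0', and for the remaining characters it is '1'.
Character 1 (derived state '1') is unique to V (autapomorphy; uninformative for grouping).
Character 2 groups R and X, which is incompatible with the clades supported by the remaining characters; treating it as convergent (homoplasy) costs fewer steps than any alternative tree.
Character 3 (derived state '1') is shared by all ingroup taxa — unites the whole ingroup.
Only C and R show the derived state '1' for Character 4, supporting them as a clade.
Character 5: derived state '0' in C, R, and V only — synapomorphy for {C, R, V}.
Most parsimonious ingroup topology: (((C,R),V),X).
C and R form a cherry on this tree, so they are sister taxa.

R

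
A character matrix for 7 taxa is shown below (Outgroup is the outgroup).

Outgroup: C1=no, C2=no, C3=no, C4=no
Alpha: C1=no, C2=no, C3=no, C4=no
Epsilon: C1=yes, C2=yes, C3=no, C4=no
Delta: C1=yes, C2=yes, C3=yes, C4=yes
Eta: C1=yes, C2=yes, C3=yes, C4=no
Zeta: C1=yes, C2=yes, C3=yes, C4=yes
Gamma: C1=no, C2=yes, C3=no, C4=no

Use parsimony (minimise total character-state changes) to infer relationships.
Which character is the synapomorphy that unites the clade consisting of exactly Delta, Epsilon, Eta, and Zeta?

C1

The outgroup has state 'no' for every character, so 'yes' is the derived state throughout.
Only Delta, Epsilon, Eta, and Zeta show the derived state 'yes' for C1, supporting them as a clade.
C2: derived state 'yes' in Delta, Epsilon, Eta, Gamma, and Zeta only — synapomorphy for {Delta, Epsilon, Eta, Gamma, Zeta}.
Only Delta, Eta, and Zeta show the derived state 'yes' for C3, supporting them as a clade.
C4 (derived state 'yes') is shared by Delta and Zeta — a synapomorphy uniting that clade.
Most parsimonious ingroup topology: (Alpha,((Epsilon,((Delta,Zeta),Eta)),Gamma)).
The clade {Delta, Epsilon, Eta, Zeta} is supported by C1: its derived state 'yes' occurs in exactly those taxa and in no other taxon (including the outgroup).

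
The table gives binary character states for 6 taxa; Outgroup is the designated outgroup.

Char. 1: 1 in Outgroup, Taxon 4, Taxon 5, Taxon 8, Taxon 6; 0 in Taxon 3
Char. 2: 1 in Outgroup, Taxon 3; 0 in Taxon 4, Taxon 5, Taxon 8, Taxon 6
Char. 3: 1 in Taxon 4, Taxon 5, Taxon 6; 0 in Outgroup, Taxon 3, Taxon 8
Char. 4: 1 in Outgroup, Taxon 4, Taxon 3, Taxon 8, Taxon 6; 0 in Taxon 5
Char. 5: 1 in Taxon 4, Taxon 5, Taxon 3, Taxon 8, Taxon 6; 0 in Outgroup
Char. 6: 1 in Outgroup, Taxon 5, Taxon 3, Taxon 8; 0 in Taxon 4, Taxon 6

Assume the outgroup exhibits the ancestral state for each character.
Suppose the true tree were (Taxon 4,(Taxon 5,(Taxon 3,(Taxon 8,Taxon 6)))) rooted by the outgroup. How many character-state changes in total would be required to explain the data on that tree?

10

Map each character onto (Taxon 4,(Taxon 5,(Taxon 3,(Taxon 8,Taxon 6)))) (rooted by Outgroup) and count the minimum state changes it requires (Fitch parsimony):
Char. 1: 1; Char. 2: 2; Char. 3: 3; Char. 4: 1; Char. 5: 1; Char. 6: 2.
Total tree length = 10.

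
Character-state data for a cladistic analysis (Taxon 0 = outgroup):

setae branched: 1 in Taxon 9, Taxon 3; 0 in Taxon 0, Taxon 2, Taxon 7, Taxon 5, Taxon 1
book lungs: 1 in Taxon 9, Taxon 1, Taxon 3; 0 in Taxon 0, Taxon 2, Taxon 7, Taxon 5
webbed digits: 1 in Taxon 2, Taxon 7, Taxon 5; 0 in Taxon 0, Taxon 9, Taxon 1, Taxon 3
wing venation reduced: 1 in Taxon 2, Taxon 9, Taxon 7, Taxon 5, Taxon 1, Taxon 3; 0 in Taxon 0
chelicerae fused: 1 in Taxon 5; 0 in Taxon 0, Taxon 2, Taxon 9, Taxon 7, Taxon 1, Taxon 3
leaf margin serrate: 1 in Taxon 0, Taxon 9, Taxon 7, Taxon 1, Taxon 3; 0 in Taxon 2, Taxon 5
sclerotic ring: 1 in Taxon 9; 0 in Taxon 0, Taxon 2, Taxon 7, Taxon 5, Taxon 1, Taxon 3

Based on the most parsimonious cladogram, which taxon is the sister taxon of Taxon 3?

Taxon 9

Character polarity is set by the outgroup: the derived state is whichever differs from the outgroup's state, so for leaf margin serrate the derived state is '0', and for the remaining characters it is '1'.
setae branched: derived state '1' in Taxon 3 and Taxon 9 only — synapomorphy for {Taxon 3, Taxon 9}.
Only Taxon 1, Taxon 3, and Taxon 9 show the derived state '1' for book lungs, supporting them as a clade.
webbed digits (derived state '1') is shared by Taxon 2, Taxon 5, and Taxon 7 — a synapomorphy uniting that clade.
wing venation reduced (derived state '1') is shared by all ingroup taxa — unites the whole ingroup.
chelicerae fused: derived state '1' in Taxon 5 only — an autapomorphy, so it tells us nothing about relationships among taxa.
Only Taxon 2 and Taxon 5 show the derived state '0' for leaf margin serrate, supporting them as a clade.
sclerotic ring: derived state '1' in Taxon 9 only — an autapomorphy, so it tells us nothing about relationships among taxa.
Most parsimonious ingroup topology: (((Taxon 2,Taxon 5),Taxon 7),((Taxon 9,Taxon 3),Taxon 1)).
Taxon 3 and Taxon 9 form a cherry on this tree, so they are sister taxa.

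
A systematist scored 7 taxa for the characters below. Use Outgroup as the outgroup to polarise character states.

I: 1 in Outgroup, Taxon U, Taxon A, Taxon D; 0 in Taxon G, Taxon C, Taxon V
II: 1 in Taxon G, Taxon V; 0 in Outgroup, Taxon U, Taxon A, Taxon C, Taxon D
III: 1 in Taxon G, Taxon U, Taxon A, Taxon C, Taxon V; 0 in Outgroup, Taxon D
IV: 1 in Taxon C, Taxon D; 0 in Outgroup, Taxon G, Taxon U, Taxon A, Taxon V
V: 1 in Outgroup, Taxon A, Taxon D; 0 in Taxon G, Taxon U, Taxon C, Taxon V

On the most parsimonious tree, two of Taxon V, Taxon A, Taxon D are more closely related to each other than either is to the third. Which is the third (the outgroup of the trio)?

Taxon D

Character polarity is set by the outgroup: the derived state is whichever differs from the outgroup's state, so for I, V the derived state is '0', and for the remaining characters it is '1'.
I: derived state '0' in Taxon C, Taxon G, and Taxon V only — synapomorphy for {Taxon C, Taxon G, Taxon V}.
II: derived state '1' in Taxon G and Taxon V only — synapomorphy for {Taxon G, Taxon V}.
III: derived state '1' in Taxon A, Taxon C, Taxon G, Taxon U, and Taxon V only — synapomorphy for {Taxon A, Taxon C, Taxon G, Taxon U, Taxon V}.
IV (state '1') occurs in Taxon C and Taxon D but conflicts with the nesting implied by the other characters — most parsimoniously interpreted as homoplasy.
V (derived state '0') is shared by Taxon C, Taxon G, Taxon U, and Taxon V — a synapomorphy uniting that clade.
Most parsimonious ingroup topology: (((((Taxon G,Taxon V),Taxon C),Taxon U),Taxon A),Taxon D).
Taxon V and Taxon A share a more recent common ancestor with each other than either does with Taxon D, so Taxon D is the least closely related of the three.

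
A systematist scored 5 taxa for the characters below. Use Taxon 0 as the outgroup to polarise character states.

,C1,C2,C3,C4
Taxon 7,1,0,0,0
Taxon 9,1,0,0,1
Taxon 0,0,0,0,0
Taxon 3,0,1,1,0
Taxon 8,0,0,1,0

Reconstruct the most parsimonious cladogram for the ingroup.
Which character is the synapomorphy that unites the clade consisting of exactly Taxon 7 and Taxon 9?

C1

The outgroup has state '0' for every character, so '1' is the derived state throughout.
C1 (derived state '1') is shared by Taxon 7 and Taxon 9 — a synapomorphy uniting that clade.
C2: derived state '1' in Taxon 3 only — an autapomorphy, so it tells us nothing about relationships among taxa.
Only Taxon 3 and Taxon 8 show the derived state '1' for C3, supporting them as a clade.
C4 (derived state '1') is unique to Taxon 9 (autapomorphy; uninformative for grouping).
Most parsimonious ingroup topology: ((Taxon 3,Taxon 8),(Taxon 7,Taxon 9)).
The clade {Taxon 7, Taxon 9} is supported by C1: its derived state '1' occurs in exactly those taxa and in no other taxon (including the outgroup).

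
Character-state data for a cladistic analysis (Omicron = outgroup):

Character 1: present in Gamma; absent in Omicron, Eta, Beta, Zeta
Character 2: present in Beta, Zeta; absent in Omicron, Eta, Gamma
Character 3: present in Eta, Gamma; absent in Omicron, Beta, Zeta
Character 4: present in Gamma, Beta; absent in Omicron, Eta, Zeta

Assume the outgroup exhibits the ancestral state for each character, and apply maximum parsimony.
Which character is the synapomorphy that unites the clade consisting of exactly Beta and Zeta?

The outgroup has state 'absent' for every character, so 'present' is the derived state throughout.
Character 1: derived state 'present' in Gamma only — an autapomorphy, so it tells us nothing about relationships among taxa.
Character 2 (derived state 'present') is shared by Beta and Zeta — a synapomorphy uniting that clade.
Only Eta and Gamma show the derived state 'present' for Character 3, supporting them as a clade.
Character 4 groups Beta and Gamma, which is incompatible with the clades supported by the remaining characters; treating it as convergent (homoplasy) costs fewer steps than any alternative tree.
Most parsimonious ingroup topology: ((Eta,Gamma),(Beta,Zeta)).
The clade {Beta, Zeta} is supported by Character 2: its derived state 'present' occurs in exactly those taxa and in no other taxon (including the outgroup).

Character 2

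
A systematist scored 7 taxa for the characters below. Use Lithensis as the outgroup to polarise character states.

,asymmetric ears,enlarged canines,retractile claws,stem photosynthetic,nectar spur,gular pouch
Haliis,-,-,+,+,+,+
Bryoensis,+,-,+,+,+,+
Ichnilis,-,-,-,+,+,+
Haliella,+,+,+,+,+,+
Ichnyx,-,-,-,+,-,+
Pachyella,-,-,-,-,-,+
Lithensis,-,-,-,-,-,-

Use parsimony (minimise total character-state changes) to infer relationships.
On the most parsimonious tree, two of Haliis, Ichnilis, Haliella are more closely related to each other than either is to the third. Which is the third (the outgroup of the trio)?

The outgroup has state '-' for every character, so '+' is the derived state throughout.
asymmetric ears (derived state '+') is shared by Bryoensis and Haliella — a synapomorphy uniting that clade.
enlarged canines: derived state '+' in Haliella only — an autapomorphy, so it tells us nothing about relationships among taxa.
retractile claws (derived state '+') is shared by Bryoensis, Haliella, and Haliis — a synapomorphy uniting that clade.
stem photosynthetic: derived state '+' in Bryoensis, Haliella, Haliis, Ichnilis, and Ichnyx only — synapomorphy for {Bryoensis, Haliella, Haliis, Ichnilis, Ichnyx}.
Only Bryoensis, Haliella, Haliis, and Ichnilis show the derived state '+' for nectar spur, supporting them as a clade.
All ingroup taxa share the derived state '+' for gular pouch; it defines the ingroup but does not resolve relationships within it.
Most parsimonious ingroup topology: ((Ichnyx,(Ichnilis,(Haliis,(Haliella,Bryoensis)))),Pachyella).
Haliella and Haliis share a more recent common ancestor with each other than either does with Ichnilis, so Ichnilis is the least closely related of the three.

Ichnilis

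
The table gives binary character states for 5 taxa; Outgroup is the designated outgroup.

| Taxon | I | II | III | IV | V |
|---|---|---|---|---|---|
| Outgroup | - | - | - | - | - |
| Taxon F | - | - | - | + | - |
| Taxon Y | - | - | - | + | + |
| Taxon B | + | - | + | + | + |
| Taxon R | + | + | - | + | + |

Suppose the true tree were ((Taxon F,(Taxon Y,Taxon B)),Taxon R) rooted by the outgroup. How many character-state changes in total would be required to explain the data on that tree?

Map each character onto ((Taxon F,(Taxon Y,Taxon B)),Taxon R) (rooted by Outgroup) and count the minimum state changes it requires (Fitch parsimony):
I: 2; II: 1; III: 1; IV: 1; V: 2.
Total tree length = 7.

7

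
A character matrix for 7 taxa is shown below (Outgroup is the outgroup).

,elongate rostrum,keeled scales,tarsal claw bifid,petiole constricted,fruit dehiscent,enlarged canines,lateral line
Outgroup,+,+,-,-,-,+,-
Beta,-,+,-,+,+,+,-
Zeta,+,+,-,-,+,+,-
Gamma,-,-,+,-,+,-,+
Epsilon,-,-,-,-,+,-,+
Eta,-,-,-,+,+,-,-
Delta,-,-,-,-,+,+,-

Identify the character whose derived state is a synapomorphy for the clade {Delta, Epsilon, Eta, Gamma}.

keeled scales

Character polarity is set by the outgroup: the derived state is whichever differs from the outgroup's state, so for elongate rostrum, keeled scales, enlarged canines the derived state is '-', and for the remaining characters it is '+'.
elongate rostrum (derived state '-') is shared by Beta, Delta, Epsilon, Eta, and Gamma — a synapomorphy uniting that clade.
keeled scales: derived state '-' in Delta, Epsilon, Eta, and Gamma only — synapomorphy for {Delta, Epsilon, Eta, Gamma}.
tarsal claw bifid (derived state '+') is unique to Gamma (autapomorphy; uninformative for grouping).
petiole constricted (state '+') occurs in Beta and Eta but conflicts with the nesting implied by the other characters — most parsimoniously interpreted as homoplasy.
All ingroup taxa share the derived state '+' for fruit dehiscent; it defines the ingroup but does not resolve relationships within it.
enlarged canines: derived state '-' in Epsilon, Eta, and Gamma only — synapomorphy for {Epsilon, Eta, Gamma}.
Only Epsilon and Gamma show the derived state '+' for lateral line, supporting them as a clade.
Most parsimonious ingroup topology: ((Beta,(((Gamma,Epsilon),Eta),Delta)),Zeta).
The clade {Delta, Epsilon, Eta, Gamma} is supported by keeled scales: its derived state '-' occurs in exactly those taxa and in no other taxon (including the outgroup).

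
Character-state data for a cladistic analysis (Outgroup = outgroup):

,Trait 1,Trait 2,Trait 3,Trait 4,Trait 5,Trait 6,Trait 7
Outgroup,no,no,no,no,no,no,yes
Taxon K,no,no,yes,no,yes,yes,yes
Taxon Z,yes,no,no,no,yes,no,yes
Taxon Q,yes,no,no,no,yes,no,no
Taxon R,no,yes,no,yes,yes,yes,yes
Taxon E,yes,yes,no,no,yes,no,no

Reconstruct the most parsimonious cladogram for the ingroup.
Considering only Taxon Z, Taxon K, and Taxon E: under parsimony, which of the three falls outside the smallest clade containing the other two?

Character polarity is set by the outgroup: the derived state is whichever differs from the outgroup's state, so for Trait 7 the derived state is 'no', and for the remaining characters it is 'yes'.
Trait 1: derived state 'yes' in Taxon E, Taxon Q, and Taxon Z only — synapomorphy for {Taxon E, Taxon Q, Taxon Z}.
Trait 2 groups Taxon E and Taxon R, which is incompatible with the clades supported by the remaining characters; treating it as convergent (homoplasy) costs fewer steps than any alternative tree.
Trait 3 (derived state 'yes') is unique to Taxon K (autapomorphy; uninformative for grouping).
Trait 4: derived state 'yes' in Taxon R only — an autapomorphy, so it tells us nothing about relationships among taxa.
Trait 5 (derived state 'yes') is shared by all ingroup taxa — unites the whole ingroup.
Trait 6 (derived state 'yes') is shared by Taxon K and Taxon R — a synapomorphy uniting that clade.
Trait 7 (derived state 'no') is shared by Taxon E and Taxon Q — a synapomorphy uniting that clade.
Most parsimonious ingroup topology: ((Taxon K,Taxon R),(Taxon Z,(Taxon Q,Taxon E))).
Taxon E and Taxon Z share a more recent common ancestor with each other than either does with Taxon K, so Taxon K is the least closely related of the three.

Taxon K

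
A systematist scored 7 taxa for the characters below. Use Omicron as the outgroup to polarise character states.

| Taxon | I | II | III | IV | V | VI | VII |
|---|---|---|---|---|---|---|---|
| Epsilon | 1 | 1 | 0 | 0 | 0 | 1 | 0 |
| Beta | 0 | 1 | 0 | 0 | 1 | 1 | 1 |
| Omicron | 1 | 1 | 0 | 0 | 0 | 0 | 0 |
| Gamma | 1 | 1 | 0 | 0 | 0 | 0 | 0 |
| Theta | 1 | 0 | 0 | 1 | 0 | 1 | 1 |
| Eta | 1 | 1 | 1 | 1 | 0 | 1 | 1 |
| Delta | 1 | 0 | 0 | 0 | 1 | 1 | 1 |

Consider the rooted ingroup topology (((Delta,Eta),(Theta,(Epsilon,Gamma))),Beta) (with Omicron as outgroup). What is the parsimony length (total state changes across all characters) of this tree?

Map each character onto (((Delta,Eta),(Theta,(Epsilon,Gamma))),Beta) (rooted by Omicron) and count the minimum state changes it requires (Fitch parsimony):
I: 1; II: 2; III: 1; IV: 2; V: 2; VI: 2; VII: 2.
Total tree length = 12.

12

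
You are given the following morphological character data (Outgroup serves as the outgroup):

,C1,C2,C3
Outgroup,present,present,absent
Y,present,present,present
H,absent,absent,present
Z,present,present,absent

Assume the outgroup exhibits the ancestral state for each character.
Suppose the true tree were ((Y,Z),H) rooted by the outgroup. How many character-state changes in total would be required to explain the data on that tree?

Map each character onto ((Y,Z),H) (rooted by Outgroup) and count the minimum state changes it requires (Fitch parsimony):
C1: 1; C2: 1; C3: 2.
Total tree length = 4.

4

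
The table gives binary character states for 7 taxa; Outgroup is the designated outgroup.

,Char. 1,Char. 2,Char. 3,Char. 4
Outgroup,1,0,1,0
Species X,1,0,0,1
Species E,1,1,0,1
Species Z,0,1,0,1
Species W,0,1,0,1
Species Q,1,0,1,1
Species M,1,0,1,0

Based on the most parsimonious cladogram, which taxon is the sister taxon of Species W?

Character polarity is set by the outgroup: the derived state is whichever differs from the outgroup's state, so for Char. 1, Char. 3 the derived state is '0', and for the remaining characters it is '1'.
Only Species W and Species Z show the derived state '0' for Char. 1, supporting them as a clade.
Char. 2 (derived state '1') is shared by Species E, Species W, and Species Z — a synapomorphy uniting that clade.
Char. 3 (derived state '0') is shared by Species E, Species W, Species X, and Species Z — a synapomorphy uniting that clade.
Only Species E, Species Q, Species W, Species X, and Species Z show the derived state '1' for Char. 4, supporting them as a clade.
Most parsimonious ingroup topology: (((Species X,(Species E,(Species Z,Species W))),Species Q),Species M).
Species W and Species Z form a cherry on this tree, so they are sister taxa.

Species Z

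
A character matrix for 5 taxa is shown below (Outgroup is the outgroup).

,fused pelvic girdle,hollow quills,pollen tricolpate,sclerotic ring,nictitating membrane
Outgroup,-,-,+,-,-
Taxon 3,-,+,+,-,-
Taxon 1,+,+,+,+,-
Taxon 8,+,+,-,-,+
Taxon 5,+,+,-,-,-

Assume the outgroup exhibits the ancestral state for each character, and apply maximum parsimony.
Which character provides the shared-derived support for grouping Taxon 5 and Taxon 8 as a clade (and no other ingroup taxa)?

pollen tricolpate

Character polarity is set by the outgroup: the derived state is whichever differs from the outgroup's state, so for pollen tricolpate the derived state is '-', and for the remaining characters it is '+'.
Only Taxon 1, Taxon 5, and Taxon 8 show the derived state '+' for fused pelvic girdle, supporting them as a clade.
hollow quills (derived state '+') is shared by all ingroup taxa — unites the whole ingroup.
pollen tricolpate: derived state '-' in Taxon 5 and Taxon 8 only — synapomorphy for {Taxon 5, Taxon 8}.
sclerotic ring: derived state '+' in Taxon 1 only — an autapomorphy, so it tells us nothing about relationships among taxa.
nictitating membrane: derived state '+' in Taxon 8 only — an autapomorphy, so it tells us nothing about relationships among taxa.
Most parsimonious ingroup topology: (Taxon 3,(Taxon 1,(Taxon 8,Taxon 5))).
The clade {Taxon 5, Taxon 8} is supported by pollen tricolpate: its derived state '-' occurs in exactly those taxa and in no other taxon (including the outgroup).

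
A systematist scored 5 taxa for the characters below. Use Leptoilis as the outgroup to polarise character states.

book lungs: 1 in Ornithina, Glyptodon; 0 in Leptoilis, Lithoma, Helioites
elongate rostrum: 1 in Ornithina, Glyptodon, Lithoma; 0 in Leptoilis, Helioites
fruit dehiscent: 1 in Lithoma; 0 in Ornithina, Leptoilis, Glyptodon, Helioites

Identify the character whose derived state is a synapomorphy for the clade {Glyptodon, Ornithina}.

book lungs

The outgroup has state '0' for every character, so '1' is the derived state throughout.
book lungs: derived state '1' in Glyptodon and Ornithina only — synapomorphy for {Glyptodon, Ornithina}.
elongate rostrum (derived state '1') is shared by Glyptodon, Lithoma, and Ornithina — a synapomorphy uniting that clade.
fruit dehiscent: derived state '1' in Lithoma only — an autapomorphy, so it tells us nothing about relationships among taxa.
Most parsimonious ingroup topology: ((Lithoma,(Ornithina,Glyptodon)),Helioites).
The clade {Glyptodon, Ornithina} is supported by book lungs: its derived state '1' occurs in exactly those taxa and in no other taxon (including the outgroup).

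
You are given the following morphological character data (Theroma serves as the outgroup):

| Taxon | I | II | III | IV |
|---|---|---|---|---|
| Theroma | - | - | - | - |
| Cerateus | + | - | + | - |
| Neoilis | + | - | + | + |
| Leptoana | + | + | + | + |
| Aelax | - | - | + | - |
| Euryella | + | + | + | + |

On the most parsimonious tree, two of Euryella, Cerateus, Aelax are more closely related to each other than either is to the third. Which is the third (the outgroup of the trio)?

The outgroup has state '-' for every character, so '+' is the derived state throughout.
Only Cerateus, Euryella, Leptoana, and Neoilis show the derived state '+' for I, supporting them as a clade.
II: derived state '+' in Euryella and Leptoana only — synapomorphy for {Euryella, Leptoana}.
All ingroup taxa share the derived state '+' for III; it defines the ingroup but does not resolve relationships within it.
IV: derived state '+' in Euryella, Leptoana, and Neoilis only — synapomorphy for {Euryella, Leptoana, Neoilis}.
Most parsimonious ingroup topology: ((Cerateus,(Neoilis,(Leptoana,Euryella))),Aelax).
Euryella and Cerateus share a more recent common ancestor with each other than either does with Aelax, so Aelax is the least closely related of the three.

Aelax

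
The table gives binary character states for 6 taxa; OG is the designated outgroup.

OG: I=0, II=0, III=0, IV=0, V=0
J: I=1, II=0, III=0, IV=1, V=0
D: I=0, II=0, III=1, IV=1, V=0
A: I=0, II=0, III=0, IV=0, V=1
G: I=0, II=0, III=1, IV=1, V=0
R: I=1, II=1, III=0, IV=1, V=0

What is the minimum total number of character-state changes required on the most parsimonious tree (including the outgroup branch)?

5

The outgroup has state '0' for every character, so '1' is the derived state throughout.
Only J and R show the derived state '1' for I, supporting them as a clade.
II: derived state '1' in R only — an autapomorphy, so it tells us nothing about relationships among taxa.
III (derived state '1') is shared by D and G — a synapomorphy uniting that clade.
Only D, G, J, and R show the derived state '1' for IV, supporting them as a clade.
V (derived state '1') is unique to A (autapomorphy; uninformative for grouping).
Most parsimonious ingroup topology: (((J,R),(D,G)),A).
Changes per character on this tree: I: 1; II: 1; III: 1; IV: 1; V: 1.
Total = 5.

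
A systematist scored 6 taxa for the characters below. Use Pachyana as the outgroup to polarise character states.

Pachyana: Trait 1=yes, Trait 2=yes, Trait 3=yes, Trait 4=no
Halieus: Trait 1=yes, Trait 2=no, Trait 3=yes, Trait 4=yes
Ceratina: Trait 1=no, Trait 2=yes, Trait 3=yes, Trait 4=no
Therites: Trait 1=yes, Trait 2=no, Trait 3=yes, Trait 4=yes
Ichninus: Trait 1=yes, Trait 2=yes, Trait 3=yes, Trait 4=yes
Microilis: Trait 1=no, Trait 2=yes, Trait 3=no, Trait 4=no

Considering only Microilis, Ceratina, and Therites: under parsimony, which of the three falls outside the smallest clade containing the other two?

Therites

Character polarity is set by the outgroup: the derived state is whichever differs from the outgroup's state, so for Trait 1, Trait 2, Trait 3 the derived state is 'no', and for the remaining characters it is 'yes'.
Trait 1 (derived state 'no') is shared by Ceratina and Microilis — a synapomorphy uniting that clade.
Trait 2 (derived state 'no') is shared by Halieus and Therites — a synapomorphy uniting that clade.
Trait 3 (derived state 'no') is unique to Microilis (autapomorphy; uninformative for grouping).
Trait 4: derived state 'yes' in Halieus, Ichninus, and Therites only — synapomorphy for {Halieus, Ichninus, Therites}.
Most parsimonious ingroup topology: (((Halieus,Therites),Ichninus),(Ceratina,Microilis)).
Ceratina and Microilis share a more recent common ancestor with each other than either does with Therites, so Therites is the least closely related of the three.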